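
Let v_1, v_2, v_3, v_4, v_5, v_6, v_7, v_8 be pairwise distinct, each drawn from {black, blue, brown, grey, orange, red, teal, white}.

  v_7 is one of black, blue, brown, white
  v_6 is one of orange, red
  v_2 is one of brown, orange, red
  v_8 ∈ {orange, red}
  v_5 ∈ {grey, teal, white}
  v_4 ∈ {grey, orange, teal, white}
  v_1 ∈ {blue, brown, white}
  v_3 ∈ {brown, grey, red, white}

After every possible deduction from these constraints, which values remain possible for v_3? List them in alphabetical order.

grey, white

Among the 8 variables, black fits only v_7 (and all 8 values in {black, blue, brown, grey, orange, red, teal, white} must be used), so v_7 = black.
The 7 still-open variables draw from only 7 values {blue, brown, grey, orange, red, teal, white}, so each is used; only v_1 can be blue, hence v_1 = blue.
The 2 variables v_6 and v_8 are confined to {orange, red}, which locks those values in; drop them from v_2, v_3, v_4.
That leaves v_2 = brown. Strike brown from v_3.
No further eliminations apply; v_3 can still be any of grey, white.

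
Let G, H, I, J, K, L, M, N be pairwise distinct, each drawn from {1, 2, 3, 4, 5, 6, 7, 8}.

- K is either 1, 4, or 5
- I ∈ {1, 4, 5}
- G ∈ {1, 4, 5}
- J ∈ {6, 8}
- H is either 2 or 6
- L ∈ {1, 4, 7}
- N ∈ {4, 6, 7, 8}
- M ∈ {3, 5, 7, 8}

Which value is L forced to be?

The 8 variables draw from only 8 values {1, 2, 3, 4, 5, 6, 7, 8}, so each is used; only H can be 2, hence H = 2.
The 7 still-open variables together cover exactly {1, 3, 4, 5, 6, 7, 8} — 7 values for 7 variables — and 3 appears only in M's list, so M = 3.
The 3 variables G, I, K are confined to {1, 4, 5}, which locks those values in; drop them from L, N.
So L = 7.

7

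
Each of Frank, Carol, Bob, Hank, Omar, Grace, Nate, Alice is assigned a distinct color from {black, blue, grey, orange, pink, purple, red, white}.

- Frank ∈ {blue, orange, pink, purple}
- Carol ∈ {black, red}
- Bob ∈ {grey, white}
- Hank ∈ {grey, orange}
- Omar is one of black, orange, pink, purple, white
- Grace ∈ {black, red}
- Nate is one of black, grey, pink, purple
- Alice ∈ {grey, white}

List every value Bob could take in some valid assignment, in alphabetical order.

The 8 variables together cover exactly {black, blue, grey, orange, pink, purple, red, white} — 8 values for 8 variables — and blue appears only in Frank's list, so Frank = blue.
The 2 variables Carol and Grace are confined to {black, red}, which locks those values in; drop them from Omar, Nate.
The 2 variables Bob and Alice are confined to {grey, white}, which locks those values in; drop them from Hank, Omar, Nate.
Hank has just one choice, so Hank = orange. Remove orange from Omar.
No further eliminations apply; Bob can still be any of grey, white.

grey, white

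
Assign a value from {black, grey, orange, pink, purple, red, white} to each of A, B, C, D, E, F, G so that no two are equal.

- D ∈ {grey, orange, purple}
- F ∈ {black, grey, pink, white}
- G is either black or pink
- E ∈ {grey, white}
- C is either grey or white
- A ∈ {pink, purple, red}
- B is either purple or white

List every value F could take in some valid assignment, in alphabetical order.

The 7 variables together cover exactly {black, grey, orange, pink, purple, red, white} — 7 values for 7 variables — and orange appears only in D's list, so D = orange.
The 6 still-open variables together cover exactly {black, grey, pink, purple, red, white} — 6 values for 6 variables — and red appears only in A's list, so A = red.
The 5 still-open variables draw from only 5 values {black, grey, pink, purple, white}, so each is used; only B can be purple, hence B = purple.
C and E share exactly the 2 values {grey, white}; by pigeonhole those values go to them, so strike grey, white from F.
No further eliminations apply; F can still be any of black, pink.

black, pink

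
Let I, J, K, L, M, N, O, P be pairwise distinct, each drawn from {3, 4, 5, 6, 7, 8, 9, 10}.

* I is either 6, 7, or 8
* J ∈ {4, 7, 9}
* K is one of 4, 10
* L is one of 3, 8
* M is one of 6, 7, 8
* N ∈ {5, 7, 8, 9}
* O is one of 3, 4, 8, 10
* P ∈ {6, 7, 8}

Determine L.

3

The 8 variables draw from only 8 values {3, 4, 5, 6, 7, 8, 9, 10}, so each is used; only N can be 5, hence N = 5.
The 7 still-open variables draw from only 7 values {3, 4, 6, 7, 8, 9, 10}, so each is used; only J can be 9, hence J = 9.
I, M, P between them cover only {6, 7, 8} — a naked triple. Remove those values from L, O.
So L = 3.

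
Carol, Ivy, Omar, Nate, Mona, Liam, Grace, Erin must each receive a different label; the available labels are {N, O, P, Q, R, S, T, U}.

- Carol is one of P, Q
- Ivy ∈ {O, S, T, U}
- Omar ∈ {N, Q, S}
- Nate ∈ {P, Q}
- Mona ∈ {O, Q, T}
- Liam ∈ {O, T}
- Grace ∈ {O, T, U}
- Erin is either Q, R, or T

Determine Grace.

The 8 variables draw from only 8 values {N, O, P, Q, R, S, T, U}, so each is used; only Omar can be N, hence Omar = N.
The 7 still-open variables together cover exactly {O, P, Q, R, S, T, U} — 7 values for 7 variables — and R appears only in Erin's list, so Erin = R.
Among the 6 still-open variables, S fits only Ivy (and all 6 values in {O, P, Q, S, T, U} must be used), so Ivy = S.
The 5 still-open variables together cover exactly {O, P, Q, T, U} — 5 values for 5 variables — and U appears only in Grace's list, so Grace = U.

U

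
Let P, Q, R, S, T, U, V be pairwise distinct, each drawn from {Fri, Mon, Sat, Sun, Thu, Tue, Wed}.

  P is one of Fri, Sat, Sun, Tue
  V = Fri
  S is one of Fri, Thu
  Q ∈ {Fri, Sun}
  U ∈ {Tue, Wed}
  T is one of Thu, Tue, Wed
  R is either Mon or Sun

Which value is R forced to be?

V's domain is down to {Fri}, so V = Fri. Strike Fri from P, Q, S.
Q must be Sun (only option left). Strike Sun from P, R.
So R = Mon.

Mon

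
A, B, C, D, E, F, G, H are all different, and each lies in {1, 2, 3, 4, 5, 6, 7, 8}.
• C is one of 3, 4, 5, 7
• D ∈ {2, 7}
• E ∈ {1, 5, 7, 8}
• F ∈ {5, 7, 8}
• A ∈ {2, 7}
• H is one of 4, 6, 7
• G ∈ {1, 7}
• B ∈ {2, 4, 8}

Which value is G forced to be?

Among the 8 variables, 3 fits only C (and all 8 values in {1, 2, 3, 4, 5, 6, 7, 8} must be used), so C = 3.
The 7 still-open variables together cover exactly {1, 2, 4, 5, 6, 7, 8} — 7 values for 7 variables — and 6 appears only in H's list, so H = 6.
The 6 still-open variables draw from only 6 values {1, 2, 4, 5, 7, 8}, so each is used; only B can be 4, hence B = 4.
A and D between them cover only {2, 7} — a naked pair. Remove those values from E, F, G.
So G = 1.

1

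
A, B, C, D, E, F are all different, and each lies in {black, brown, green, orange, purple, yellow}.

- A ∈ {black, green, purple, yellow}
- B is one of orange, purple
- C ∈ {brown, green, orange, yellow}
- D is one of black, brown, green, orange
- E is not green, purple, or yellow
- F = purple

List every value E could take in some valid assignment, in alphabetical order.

F has just one choice, so F = purple. Strike purple from A, B.
B must be orange (only option left). So C, D, E can't be orange.
No further eliminations apply; E can still be any of black, brown.

black, brown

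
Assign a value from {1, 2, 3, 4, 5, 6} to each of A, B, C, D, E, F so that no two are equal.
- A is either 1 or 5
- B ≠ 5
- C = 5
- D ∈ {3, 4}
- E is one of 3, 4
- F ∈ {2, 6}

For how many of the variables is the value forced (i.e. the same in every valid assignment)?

C has just one choice, so C = 5. So A can't be 5.
A has just one choice, so A = 1. Eliminate 1 elsewhere: B.
D and E between them cover only {3, 4} — a naked pair. Remove those values from B.
Determined: A=1, C=5. The other variables each still have more than one consistent value. That makes 2.

2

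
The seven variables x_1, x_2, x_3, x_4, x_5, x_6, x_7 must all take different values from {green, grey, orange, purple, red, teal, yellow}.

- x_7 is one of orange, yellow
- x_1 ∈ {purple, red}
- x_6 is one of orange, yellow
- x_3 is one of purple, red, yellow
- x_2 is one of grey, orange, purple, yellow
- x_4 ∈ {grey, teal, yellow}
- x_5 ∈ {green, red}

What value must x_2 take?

grey

The 7 variables draw from only 7 values {green, grey, orange, purple, red, teal, yellow}, so each is used; only x_5 can be green, hence x_5 = green.
The 6 still-open variables together cover exactly {grey, orange, purple, red, teal, yellow} — 6 values for 6 variables — and teal appears only in x_4's list, so x_4 = teal.
The 5 still-open variables draw from only 5 values {grey, orange, purple, red, yellow}, so each is used; only x_2 can be grey, hence x_2 = grey.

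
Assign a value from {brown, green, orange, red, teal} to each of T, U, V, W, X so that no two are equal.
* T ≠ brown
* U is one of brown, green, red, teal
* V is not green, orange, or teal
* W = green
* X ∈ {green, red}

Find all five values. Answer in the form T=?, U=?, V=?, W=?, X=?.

W has just one choice, so W = green. Remove green from T, U, X.
X must be red (only option left). Eliminate red elsewhere: T, U, V.
V must be brown (only option left). Strike brown from U.
U's domain is down to {teal}, so U = teal. Strike teal from T.
T must be orange (only option left).

T=orange, U=teal, V=brown, W=green, X=red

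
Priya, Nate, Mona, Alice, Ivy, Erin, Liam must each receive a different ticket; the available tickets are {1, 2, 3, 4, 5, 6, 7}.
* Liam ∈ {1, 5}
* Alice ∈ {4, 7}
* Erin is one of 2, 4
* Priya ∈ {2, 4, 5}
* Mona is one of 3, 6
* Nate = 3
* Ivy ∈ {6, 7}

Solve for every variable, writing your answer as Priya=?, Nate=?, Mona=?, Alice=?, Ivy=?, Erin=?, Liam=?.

Nate must be 3 (only option left). So Mona can't be 3.
That leaves Mona = 6. Eliminate 6 elsewhere: Ivy.
Ivy has just one choice, so Ivy = 7. Strike 7 from Alice.
Alice must be 4 (only option left). Remove 4 from Priya, Erin.
That leaves Erin = 2. So Priya can't be 2.
Priya has just one choice, so Priya = 5. So Liam can't be 5.
That leaves Liam = 1.

Priya=5, Nate=3, Mona=6, Alice=4, Ivy=7, Erin=2, Liam=1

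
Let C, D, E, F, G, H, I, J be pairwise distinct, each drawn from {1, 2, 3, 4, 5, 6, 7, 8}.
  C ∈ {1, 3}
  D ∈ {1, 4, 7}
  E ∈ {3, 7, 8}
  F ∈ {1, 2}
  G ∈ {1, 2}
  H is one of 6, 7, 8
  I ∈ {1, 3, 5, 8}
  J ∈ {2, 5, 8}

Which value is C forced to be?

3

The 8 variables draw from only 8 values {1, 2, 3, 4, 5, 6, 7, 8}, so each is used; only D can be 4, hence D = 4.
The 7 still-open variables draw from only 7 values {1, 2, 3, 5, 6, 7, 8}, so each is used; only H can be 6, hence H = 6.
The 6 still-open variables together cover exactly {1, 2, 3, 5, 7, 8} — 6 values for 6 variables — and 7 appears only in E's list, so E = 7.
F and G between them cover only {1, 2} — a naked pair. Remove those values from C, I, J.
So C = 3.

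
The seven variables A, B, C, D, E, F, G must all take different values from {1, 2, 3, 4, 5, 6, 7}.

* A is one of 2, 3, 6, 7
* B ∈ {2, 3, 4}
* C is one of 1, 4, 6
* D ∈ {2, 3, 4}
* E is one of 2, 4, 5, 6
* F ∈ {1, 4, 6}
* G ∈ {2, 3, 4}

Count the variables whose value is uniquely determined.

2

The 7 variables draw from only 7 values {1, 2, 3, 4, 5, 6, 7}, so each is used; only E can be 5, hence E = 5.
The 6 still-open variables draw from only 6 values {1, 2, 3, 4, 6, 7}, so each is used; only A can be 7, hence A = 7.
B, D, G between them cover only {2, 3, 4} — a naked triple. Remove those values from C, F.
Determined: A=7, E=5. The other variables each still have more than one consistent value. That makes 2.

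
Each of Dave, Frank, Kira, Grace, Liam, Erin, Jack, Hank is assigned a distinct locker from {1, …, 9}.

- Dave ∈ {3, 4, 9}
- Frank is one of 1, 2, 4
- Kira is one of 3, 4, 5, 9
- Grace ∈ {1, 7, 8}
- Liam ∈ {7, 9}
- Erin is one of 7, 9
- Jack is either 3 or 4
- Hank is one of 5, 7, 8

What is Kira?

5

The 8 variables draw from only 8 values {1, 2, 3, 4, 5, 7, 8, 9}, so each is used; only Frank can be 2, hence Frank = 2.
The 7 still-open variables draw from only 7 values {1, 3, 4, 5, 7, 8, 9}, so each is used; only Grace can be 1, hence Grace = 1.
Among the 6 still-open variables, 8 fits only Hank (and all 6 values in {3, 4, 5, 7, 8, 9} must be used), so Hank = 8.
The 5 still-open variables draw from only 5 values {3, 4, 5, 7, 9}, so each is used; only Kira can be 5, hence Kira = 5.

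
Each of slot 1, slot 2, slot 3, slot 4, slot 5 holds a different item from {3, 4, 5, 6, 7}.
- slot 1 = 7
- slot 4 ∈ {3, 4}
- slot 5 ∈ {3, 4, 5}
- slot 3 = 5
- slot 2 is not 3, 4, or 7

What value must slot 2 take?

slot 1's domain is down to {7}, so slot 1 = 7.
slot 3's domain is down to {5}, so slot 3 = 5. Eliminate 5 elsewhere: slot 2, slot 5.
So slot 2 = 6.

6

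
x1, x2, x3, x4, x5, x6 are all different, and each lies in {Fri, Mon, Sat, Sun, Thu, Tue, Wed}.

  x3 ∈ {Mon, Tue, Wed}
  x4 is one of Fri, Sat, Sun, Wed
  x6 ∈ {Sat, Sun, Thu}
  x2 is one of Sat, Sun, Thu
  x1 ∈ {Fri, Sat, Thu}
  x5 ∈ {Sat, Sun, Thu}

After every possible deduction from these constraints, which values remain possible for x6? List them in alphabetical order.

x2, x5, x6 between them cover only {Sat, Sun, Thu} — a naked triple. Remove those values from x1, x4.
That leaves x1 = Fri. Remove Fri from x4.
That leaves x4 = Wed. Remove Wed from x3.
No further eliminations apply; x6 can still be any of Sat, Sun, Thu.

Sat, Sun, Thu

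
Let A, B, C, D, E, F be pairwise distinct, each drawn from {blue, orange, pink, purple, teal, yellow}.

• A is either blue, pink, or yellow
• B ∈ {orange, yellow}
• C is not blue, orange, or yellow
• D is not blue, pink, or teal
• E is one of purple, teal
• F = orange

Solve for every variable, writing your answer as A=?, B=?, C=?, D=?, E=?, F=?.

F's domain is down to {orange}, so F = orange. Eliminate orange elsewhere: B, D.
B's domain is down to {yellow}, so B = yellow. Eliminate yellow elsewhere: A, D.
D has just one choice, so D = purple. Remove purple from C, E.
E must be teal (only option left). Strike teal from C.
That leaves C = pink. Strike pink from A.
A has just one choice, so A = blue.

A=blue, B=yellow, C=pink, D=purple, E=teal, F=orange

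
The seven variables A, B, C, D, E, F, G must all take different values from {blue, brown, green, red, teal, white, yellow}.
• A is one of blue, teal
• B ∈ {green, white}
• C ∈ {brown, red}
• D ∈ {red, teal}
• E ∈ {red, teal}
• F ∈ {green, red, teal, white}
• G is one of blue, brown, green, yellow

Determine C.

brown

Among the 7 variables, yellow fits only G (and all 7 values in {blue, brown, green, red, teal, white, yellow} must be used), so G = yellow.
The 6 still-open variables draw from only 6 values {blue, brown, green, red, teal, white}, so each is used; only A can be blue, hence A = blue.
The 5 still-open variables together cover exactly {brown, green, red, teal, white} — 5 values for 5 variables — and brown appears only in C's list, so C = brown.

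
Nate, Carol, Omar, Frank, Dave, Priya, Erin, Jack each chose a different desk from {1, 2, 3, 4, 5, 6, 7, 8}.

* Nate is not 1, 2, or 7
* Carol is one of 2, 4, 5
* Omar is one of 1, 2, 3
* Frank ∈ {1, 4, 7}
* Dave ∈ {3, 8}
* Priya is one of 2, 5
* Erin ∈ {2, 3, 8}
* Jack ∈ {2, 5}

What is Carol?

4

The 8 variables draw from only 8 values {1, 2, 3, 4, 5, 6, 7, 8}, so each is used; only Nate can be 6, hence Nate = 6.
The 7 still-open variables together cover exactly {1, 2, 3, 4, 5, 7, 8} — 7 values for 7 variables — and 7 appears only in Frank's list, so Frank = 7.
The 6 still-open variables together cover exactly {1, 2, 3, 4, 5, 8} — 6 values for 6 variables — and 1 appears only in Omar's list, so Omar = 1.
Among the 5 still-open variables, 4 fits only Carol (and all 5 values in {2, 3, 4, 5, 8} must be used), so Carol = 4.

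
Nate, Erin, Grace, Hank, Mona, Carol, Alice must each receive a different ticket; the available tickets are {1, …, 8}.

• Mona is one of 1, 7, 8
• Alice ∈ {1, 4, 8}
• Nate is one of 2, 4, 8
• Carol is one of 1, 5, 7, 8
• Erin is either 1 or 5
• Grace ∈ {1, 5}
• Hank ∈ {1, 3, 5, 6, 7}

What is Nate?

Erin and Grace share exactly the 2 values {1, 5}; by pigeonhole those values go to them, so strike 1, 5 from Hank, Mona, Carol, Alice.
Mona and Carol share exactly the 2 values {7, 8}; by pigeonhole those values go to them, so strike 7, 8 from Nate, Hank, Alice.
Alice's domain is down to {4}, so Alice = 4. So Nate can't be 4.
So Nate = 2.

2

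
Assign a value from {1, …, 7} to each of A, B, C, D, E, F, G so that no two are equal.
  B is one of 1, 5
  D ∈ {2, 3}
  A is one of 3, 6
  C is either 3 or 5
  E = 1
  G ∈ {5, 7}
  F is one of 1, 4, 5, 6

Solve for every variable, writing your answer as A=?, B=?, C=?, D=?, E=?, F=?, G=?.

E must be 1 (only option left). So B, F can't be 1.
B must be 5 (only option left). Eliminate 5 elsewhere: C, F, G.
C has just one choice, so C = 3. So A, D can't be 3.
That leaves D = 2.
G must be 7 (only option left).
A's domain is down to {6}, so A = 6. So F can't be 6.
F's domain is down to {4}, so F = 4.

A=6, B=5, C=3, D=2, E=1, F=4, G=7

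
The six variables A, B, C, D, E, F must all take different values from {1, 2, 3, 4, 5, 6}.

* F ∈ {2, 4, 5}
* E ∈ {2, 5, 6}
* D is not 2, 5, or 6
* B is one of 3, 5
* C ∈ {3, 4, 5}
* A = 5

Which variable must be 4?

C

A has just one choice, so A = 5. Strike 5 from B, C, E, F.
B must be 3 (only option left). Strike 3 from C, D.
So 4 goes to C.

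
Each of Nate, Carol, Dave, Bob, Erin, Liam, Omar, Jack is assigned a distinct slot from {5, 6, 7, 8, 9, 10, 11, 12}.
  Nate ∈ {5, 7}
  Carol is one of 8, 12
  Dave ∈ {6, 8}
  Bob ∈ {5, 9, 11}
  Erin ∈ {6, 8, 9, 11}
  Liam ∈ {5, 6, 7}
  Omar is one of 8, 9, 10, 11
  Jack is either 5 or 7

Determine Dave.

8

Among the 8 variables, 10 fits only Omar (and all 8 values in {5, 6, 7, 8, 9, 10, 11, 12} must be used), so Omar = 10.
The 7 still-open variables together cover exactly {5, 6, 7, 8, 9, 11, 12} — 7 values for 7 variables — and 12 appears only in Carol's list, so Carol = 12.
The 2 variables Nate and Jack are confined to {5, 7}, which locks those values in; drop them from Bob, Liam.
Liam must be 6 (only option left). Eliminate 6 elsewhere: Dave, Erin.
So Dave = 8.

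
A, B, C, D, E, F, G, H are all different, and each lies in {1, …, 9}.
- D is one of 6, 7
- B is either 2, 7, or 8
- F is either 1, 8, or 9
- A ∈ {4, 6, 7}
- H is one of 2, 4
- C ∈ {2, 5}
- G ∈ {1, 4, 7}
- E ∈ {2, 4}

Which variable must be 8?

The 8 variables together cover exactly {1, 2, 4, 5, 6, 7, 8, 9} — 8 values for 8 variables — and 5 appears only in C's list, so C = 5.
Among the 7 still-open variables, 9 fits only F (and all 7 values in {1, 2, 4, 6, 7, 8, 9} must be used), so F = 9.
The 6 still-open variables draw from only 6 values {1, 2, 4, 6, 7, 8}, so each is used; only G can be 1, hence G = 1.
Among the 5 still-open variables, 8 fits only B (and all 5 values in {2, 4, 6, 7, 8} must be used), so B = 8.

B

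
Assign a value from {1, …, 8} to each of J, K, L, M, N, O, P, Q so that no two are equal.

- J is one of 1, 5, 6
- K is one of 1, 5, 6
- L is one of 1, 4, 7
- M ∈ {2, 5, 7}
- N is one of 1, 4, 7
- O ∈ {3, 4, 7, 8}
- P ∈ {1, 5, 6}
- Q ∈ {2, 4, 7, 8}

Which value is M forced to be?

The 8 variables draw from only 8 values {1, 2, 3, 4, 5, 6, 7, 8}, so each is used; only O can be 3, hence O = 3.
The 7 still-open variables draw from only 7 values {1, 2, 4, 5, 6, 7, 8}, so each is used; only Q can be 8, hence Q = 8.
Among the 6 still-open variables, 2 fits only M (and all 6 values in {1, 2, 4, 5, 6, 7} must be used), so M = 2.

2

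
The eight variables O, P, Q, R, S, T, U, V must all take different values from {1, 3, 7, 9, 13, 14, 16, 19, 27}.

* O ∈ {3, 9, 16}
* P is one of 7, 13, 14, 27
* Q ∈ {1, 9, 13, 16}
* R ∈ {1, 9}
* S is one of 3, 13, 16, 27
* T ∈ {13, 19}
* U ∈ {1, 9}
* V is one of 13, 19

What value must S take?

The 2 variables R and U are confined to {1, 9}, which locks those values in; drop them from O, Q.
The 2 variables T and V are confined to {13, 19}, which locks those values in; drop them from P, Q, S.
Q's domain is down to {16}, so Q = 16. Eliminate 16 elsewhere: O, S.
O's domain is down to {3}, so O = 3. So S can't be 3.
So S = 27.

27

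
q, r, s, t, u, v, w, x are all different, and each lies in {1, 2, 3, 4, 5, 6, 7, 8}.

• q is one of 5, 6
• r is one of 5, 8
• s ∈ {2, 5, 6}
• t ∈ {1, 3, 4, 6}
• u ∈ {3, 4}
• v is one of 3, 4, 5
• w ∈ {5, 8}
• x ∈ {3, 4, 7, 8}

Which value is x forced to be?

7

The 8 variables together cover exactly {1, 2, 3, 4, 5, 6, 7, 8} — 8 values for 8 variables — and 1 appears only in t's list, so t = 1.
Among the 7 still-open variables, 2 fits only s (and all 7 values in {2, 3, 4, 5, 6, 7, 8} must be used), so s = 2.
Among the 6 still-open variables, 6 fits only q (and all 6 values in {3, 4, 5, 6, 7, 8} must be used), so q = 6.
The 5 still-open variables together cover exactly {3, 4, 5, 7, 8} — 5 values for 5 variables — and 7 appears only in x's list, so x = 7.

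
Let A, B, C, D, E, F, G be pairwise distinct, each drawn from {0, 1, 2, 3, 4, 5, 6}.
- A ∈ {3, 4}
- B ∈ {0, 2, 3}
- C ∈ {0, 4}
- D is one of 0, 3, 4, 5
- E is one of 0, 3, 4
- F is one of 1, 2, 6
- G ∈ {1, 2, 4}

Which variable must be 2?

Among the 7 variables, 5 fits only D (and all 7 values in {0, 1, 2, 3, 4, 5, 6} must be used), so D = 5.
Among the 6 still-open variables, 6 fits only F (and all 6 values in {0, 1, 2, 3, 4, 6} must be used), so F = 6.
The 5 still-open variables draw from only 5 values {0, 1, 2, 3, 4}, so each is used; only G can be 1, hence G = 1.
Among the 4 still-open variables, 2 fits only B (and all 4 values in {0, 2, 3, 4} must be used), so B = 2.

B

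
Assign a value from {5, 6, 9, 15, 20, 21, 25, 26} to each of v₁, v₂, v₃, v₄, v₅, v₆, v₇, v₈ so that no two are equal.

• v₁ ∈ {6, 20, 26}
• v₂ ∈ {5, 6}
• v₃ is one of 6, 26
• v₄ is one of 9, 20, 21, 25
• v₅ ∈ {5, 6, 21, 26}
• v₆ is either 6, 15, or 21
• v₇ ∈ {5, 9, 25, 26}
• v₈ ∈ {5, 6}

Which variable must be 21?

Among the 8 variables, 15 fits only v₆ (and all 8 values in {5, 6, 9, 15, 20, 21, 25, 26} must be used), so v₆ = 15.
v₂ and v₈ between them cover only {5, 6} — a naked pair. Remove those values from v₁, v₃, v₅, v₇.
v₃ must be 26 (only option left). Eliminate 26 elsewhere: v₁, v₅, v₇.
So 21 goes to v₅.

v₅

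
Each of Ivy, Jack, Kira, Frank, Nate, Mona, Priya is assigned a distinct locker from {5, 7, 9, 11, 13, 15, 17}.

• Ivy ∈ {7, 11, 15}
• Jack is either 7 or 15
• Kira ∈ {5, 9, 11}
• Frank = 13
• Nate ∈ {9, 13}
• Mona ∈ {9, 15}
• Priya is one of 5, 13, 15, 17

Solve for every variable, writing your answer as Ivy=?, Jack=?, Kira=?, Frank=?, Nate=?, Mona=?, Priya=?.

Frank's domain is down to {13}, so Frank = 13. Remove 13 from Nate, Priya.
Nate's domain is down to {9}, so Nate = 9. Eliminate 9 elsewhere: Kira, Mona.
Mona must be 15 (only option left). Remove 15 from Ivy, Jack, Priya.
Jack has just one choice, so Jack = 7. Remove 7 from Ivy.
Ivy's domain is down to {11}, so Ivy = 11. Strike 11 from Kira.
That leaves Kira = 5. So Priya can't be 5.
Priya's domain is down to {17}, so Priya = 17.

Ivy=11, Jack=7, Kira=5, Frank=13, Nate=9, Mona=15, Priya=17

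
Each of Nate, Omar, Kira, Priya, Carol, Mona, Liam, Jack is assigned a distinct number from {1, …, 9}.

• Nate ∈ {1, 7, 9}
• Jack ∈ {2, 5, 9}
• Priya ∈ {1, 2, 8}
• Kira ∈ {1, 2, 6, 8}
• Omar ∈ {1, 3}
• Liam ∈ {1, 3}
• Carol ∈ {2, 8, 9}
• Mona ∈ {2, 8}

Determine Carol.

The 8 variables draw from only 8 values {1, 2, 3, 5, 6, 7, 8, 9}, so each is used; only Jack can be 5, hence Jack = 5.
The 7 still-open variables draw from only 7 values {1, 2, 3, 6, 7, 8, 9}, so each is used; only Kira can be 6, hence Kira = 6.
The 6 still-open variables together cover exactly {1, 2, 3, 7, 8, 9} — 6 values for 6 variables — and 7 appears only in Nate's list, so Nate = 7.
The 5 still-open variables draw from only 5 values {1, 2, 3, 8, 9}, so each is used; only Carol can be 9, hence Carol = 9.

9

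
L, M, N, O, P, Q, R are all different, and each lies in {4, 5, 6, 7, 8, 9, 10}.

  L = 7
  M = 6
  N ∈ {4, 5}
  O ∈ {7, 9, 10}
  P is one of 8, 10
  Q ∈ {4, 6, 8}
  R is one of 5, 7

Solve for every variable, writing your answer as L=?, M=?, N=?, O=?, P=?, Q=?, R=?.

L's domain is down to {7}, so L = 7. Strike 7 from O, R.
That leaves M = 6. So Q can't be 6.
R has just one choice, so R = 5. Eliminate 5 elsewhere: N.
N's domain is down to {4}, so N = 4. So Q can't be 4.
That leaves Q = 8. So P can't be 8.
P's domain is down to {10}, so P = 10. So O can't be 10.
That leaves O = 9.

L=7, M=6, N=4, O=9, P=10, Q=8, R=5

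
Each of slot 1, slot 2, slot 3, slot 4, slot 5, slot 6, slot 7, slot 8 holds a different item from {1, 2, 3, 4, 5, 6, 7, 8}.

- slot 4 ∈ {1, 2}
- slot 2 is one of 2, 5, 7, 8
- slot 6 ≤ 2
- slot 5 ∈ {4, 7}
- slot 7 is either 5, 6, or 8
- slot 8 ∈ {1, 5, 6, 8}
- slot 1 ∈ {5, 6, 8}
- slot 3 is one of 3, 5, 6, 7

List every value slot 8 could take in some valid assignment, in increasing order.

5, 6, 8

Among the 8 variables, 3 fits only slot 3 (and all 8 values in {1, 2, 3, 4, 5, 6, 7, 8} must be used), so slot 3 = 3.
Among the 7 still-open variables, 4 fits only slot 5 (and all 7 values in {1, 2, 4, 5, 6, 7, 8} must be used), so slot 5 = 4.
Among the 6 still-open variables, 7 fits only slot 2 (and all 6 values in {1, 2, 5, 6, 7, 8} must be used), so slot 2 = 7.
slot 4 and slot 6 share exactly the 2 values {1, 2}; by pigeonhole those values go to them, so strike 1, 2 from slot 8.
No further eliminations apply; slot 8 can still be any of 5, 6, 8.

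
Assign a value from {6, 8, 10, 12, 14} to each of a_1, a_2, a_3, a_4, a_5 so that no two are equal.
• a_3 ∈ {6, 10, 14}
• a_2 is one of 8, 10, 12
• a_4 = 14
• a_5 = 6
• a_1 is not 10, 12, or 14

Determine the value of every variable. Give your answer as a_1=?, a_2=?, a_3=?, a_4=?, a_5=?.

a_1=8, a_2=12, a_3=10, a_4=14, a_5=6

a_4's domain is down to {14}, so a_4 = 14. Eliminate 14 elsewhere: a_3.
That leaves a_5 = 6. Remove 6 from a_1, a_3.
a_1 must be 8 (only option left). Strike 8 from a_2.
a_3's domain is down to {10}, so a_3 = 10. Strike 10 from a_2.
a_2 has just one choice, so a_2 = 12.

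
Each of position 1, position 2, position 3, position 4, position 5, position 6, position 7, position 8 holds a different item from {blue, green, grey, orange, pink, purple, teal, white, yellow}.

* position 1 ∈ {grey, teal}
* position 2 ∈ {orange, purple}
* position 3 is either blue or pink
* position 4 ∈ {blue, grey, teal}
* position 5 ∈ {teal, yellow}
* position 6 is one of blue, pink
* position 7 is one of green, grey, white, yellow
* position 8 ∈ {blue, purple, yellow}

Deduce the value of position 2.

The 2 variables position 3 and position 6 are confined to {blue, pink}, which locks those values in; drop them from position 4, position 8.
position 1 and position 4 share exactly the 2 values {grey, teal}; by pigeonhole those values go to them, so strike grey, teal from position 5, position 7.
position 5 has just one choice, so position 5 = yellow. Eliminate yellow elsewhere: position 7, position 8.
That leaves position 8 = purple. Eliminate purple elsewhere: position 2.
So position 2 = orange.

orange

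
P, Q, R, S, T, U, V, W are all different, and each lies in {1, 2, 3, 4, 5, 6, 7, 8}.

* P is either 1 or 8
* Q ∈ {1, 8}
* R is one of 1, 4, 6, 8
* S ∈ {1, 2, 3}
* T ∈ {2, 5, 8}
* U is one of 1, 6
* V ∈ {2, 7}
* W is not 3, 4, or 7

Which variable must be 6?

U

Among the 8 variables, 3 fits only S (and all 8 values in {1, 2, 3, 4, 5, 6, 7, 8} must be used), so S = 3.
The 7 still-open variables draw from only 7 values {1, 2, 4, 5, 6, 7, 8}, so each is used; only R can be 4, hence R = 4.
The 6 still-open variables together cover exactly {1, 2, 5, 6, 7, 8} — 6 values for 6 variables — and 7 appears only in V's list, so V = 7.
P and Q between them cover only {1, 8} — a naked pair. Remove those values from T, U, W.
So 6 goes to U.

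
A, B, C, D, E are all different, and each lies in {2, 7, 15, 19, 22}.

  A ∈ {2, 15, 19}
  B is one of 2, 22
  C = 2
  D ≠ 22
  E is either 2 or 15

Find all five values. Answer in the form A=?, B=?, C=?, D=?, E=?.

C must be 2 (only option left). So A, B, D, E can't be 2.
E has just one choice, so E = 15. Strike 15 from A, D.
That leaves A = 19. Remove 19 from D.
B must be 22 (only option left).
D must be 7 (only option left).

A=19, B=22, C=2, D=7, E=15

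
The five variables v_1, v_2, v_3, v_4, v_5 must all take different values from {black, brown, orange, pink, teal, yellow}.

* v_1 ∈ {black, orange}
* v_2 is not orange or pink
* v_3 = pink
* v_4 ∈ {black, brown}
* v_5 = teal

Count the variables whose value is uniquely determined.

v_3 must be pink (only option left).
v_5 has just one choice, so v_5 = teal. So v_2 can't be teal.
Determined: v_3=pink, v_5=teal. The other variables each still have more than one consistent value. That makes 2.

2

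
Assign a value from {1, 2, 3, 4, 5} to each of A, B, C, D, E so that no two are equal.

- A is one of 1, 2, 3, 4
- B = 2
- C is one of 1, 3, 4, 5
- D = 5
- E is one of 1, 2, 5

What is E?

B has just one choice, so B = 2. Remove 2 from A, E.
That leaves D = 5. Remove 5 from C, E.
So E = 1.

1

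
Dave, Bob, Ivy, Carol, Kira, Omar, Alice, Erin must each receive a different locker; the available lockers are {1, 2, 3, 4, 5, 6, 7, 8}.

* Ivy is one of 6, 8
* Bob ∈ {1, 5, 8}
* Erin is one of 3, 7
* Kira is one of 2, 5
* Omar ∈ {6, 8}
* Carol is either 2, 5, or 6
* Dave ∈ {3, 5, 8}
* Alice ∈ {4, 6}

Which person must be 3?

Dave

Among the 8 variables, 1 fits only Bob (and all 8 values in {1, 2, 3, 4, 5, 6, 7, 8} must be used), so Bob = 1.
The 7 still-open variables together cover exactly {2, 3, 4, 5, 6, 7, 8} — 7 values for 7 variables — and 4 appears only in Alice's list, so Alice = 4.
The 6 still-open variables draw from only 6 values {2, 3, 5, 6, 7, 8}, so each is used; only Erin can be 7, hence Erin = 7.
The 5 still-open variables draw from only 5 values {2, 3, 5, 6, 8}, so each is used; only Dave can be 3, hence Dave = 3.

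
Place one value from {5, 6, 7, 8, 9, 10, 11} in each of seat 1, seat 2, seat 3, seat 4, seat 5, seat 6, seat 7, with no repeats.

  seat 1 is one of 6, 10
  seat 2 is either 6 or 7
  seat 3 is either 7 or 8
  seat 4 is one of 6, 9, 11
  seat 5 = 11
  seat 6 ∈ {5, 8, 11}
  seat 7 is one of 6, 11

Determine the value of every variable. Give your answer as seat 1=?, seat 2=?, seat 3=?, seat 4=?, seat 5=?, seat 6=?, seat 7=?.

seat 1=10, seat 2=7, seat 3=8, seat 4=9, seat 5=11, seat 6=5, seat 7=6

seat 5 has just one choice, so seat 5 = 11. Remove 11 from seat 4, seat 6, seat 7.
seat 7 has just one choice, so seat 7 = 6. So seat 1, seat 2, seat 4 can't be 6.
seat 1's domain is down to {10}, so seat 1 = 10.
seat 2's domain is down to {7}, so seat 2 = 7. Strike 7 from seat 3.
seat 3 has just one choice, so seat 3 = 8. So seat 6 can't be 8.
seat 4 has just one choice, so seat 4 = 9.
That leaves seat 6 = 5.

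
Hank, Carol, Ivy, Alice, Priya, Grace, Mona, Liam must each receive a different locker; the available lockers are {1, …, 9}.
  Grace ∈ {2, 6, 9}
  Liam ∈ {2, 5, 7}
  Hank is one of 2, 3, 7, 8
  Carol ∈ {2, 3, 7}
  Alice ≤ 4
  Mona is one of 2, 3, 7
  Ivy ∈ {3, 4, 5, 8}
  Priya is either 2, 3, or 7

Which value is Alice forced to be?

1

The 3 variables Carol, Priya, Mona are confined to {2, 3, 7}, which locks those values in; drop them from Hank, Ivy, Alice, Grace, Liam.
Hank has just one choice, so Hank = 8. Strike 8 from Ivy.
Liam must be 5 (only option left). So Ivy can't be 5.
Ivy's domain is down to {4}, so Ivy = 4. So Alice can't be 4.
So Alice = 1.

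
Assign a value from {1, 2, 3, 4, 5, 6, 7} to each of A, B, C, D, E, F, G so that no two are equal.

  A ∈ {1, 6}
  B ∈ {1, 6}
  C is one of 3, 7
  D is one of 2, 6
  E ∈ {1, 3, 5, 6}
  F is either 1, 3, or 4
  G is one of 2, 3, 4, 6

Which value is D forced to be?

2

Among the 7 variables, 5 fits only E (and all 7 values in {1, 2, 3, 4, 5, 6, 7} must be used), so E = 5.
The 6 still-open variables draw from only 6 values {1, 2, 3, 4, 6, 7}, so each is used; only C can be 7, hence C = 7.
A and B between them cover only {1, 6} — a naked pair. Remove those values from D, F, G.
So D = 2.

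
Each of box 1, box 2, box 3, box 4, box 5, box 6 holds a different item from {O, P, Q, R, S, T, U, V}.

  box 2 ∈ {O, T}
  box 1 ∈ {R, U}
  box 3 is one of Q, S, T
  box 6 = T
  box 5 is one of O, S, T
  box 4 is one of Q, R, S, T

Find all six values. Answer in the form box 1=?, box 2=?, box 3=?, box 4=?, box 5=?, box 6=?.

box 1=U, box 2=O, box 3=Q, box 4=R, box 5=S, box 6=T

box 6 has just one choice, so box 6 = T. Remove T from box 2, box 3, box 4, box 5.
box 2's domain is down to {O}, so box 2 = O. Remove O from box 5.
That leaves box 5 = S. Strike S from box 3, box 4.
box 3 has just one choice, so box 3 = Q. Strike Q from box 4.
box 4's domain is down to {R}, so box 4 = R. Remove R from box 1.
box 1's domain is down to {U}, so box 1 = U.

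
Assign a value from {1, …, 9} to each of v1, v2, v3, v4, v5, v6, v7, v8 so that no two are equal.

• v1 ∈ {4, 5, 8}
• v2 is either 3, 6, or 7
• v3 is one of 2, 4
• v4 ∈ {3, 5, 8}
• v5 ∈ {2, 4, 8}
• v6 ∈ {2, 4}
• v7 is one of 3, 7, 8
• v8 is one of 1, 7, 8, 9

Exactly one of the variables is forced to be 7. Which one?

v3 and v6 share exactly the 2 values {2, 4}; by pigeonhole those values go to them, so strike 2, 4 from v1, v5.
v5 must be 8 (only option left). So v1, v4, v7, v8 can't be 8.
v1 has just one choice, so v1 = 5. Eliminate 5 elsewhere: v4.
v4 must be 3 (only option left). Remove 3 from v2, v7.
So 7 goes to v7.

v7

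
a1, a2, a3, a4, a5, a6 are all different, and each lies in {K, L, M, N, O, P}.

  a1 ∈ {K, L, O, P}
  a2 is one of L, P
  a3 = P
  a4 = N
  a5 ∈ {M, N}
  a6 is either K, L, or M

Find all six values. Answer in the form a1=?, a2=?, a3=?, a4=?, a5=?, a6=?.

a1=O, a2=L, a3=P, a4=N, a5=M, a6=K

a3 has just one choice, so a3 = P. So a1, a2 can't be P.
a4 has just one choice, so a4 = N. Strike N from a5.
a5 has just one choice, so a5 = M. Remove M from a6.
That leaves a2 = L. Strike L from a1, a6.
a6 must be K (only option left). Eliminate K elsewhere: a1.
a1 must be O (only option left).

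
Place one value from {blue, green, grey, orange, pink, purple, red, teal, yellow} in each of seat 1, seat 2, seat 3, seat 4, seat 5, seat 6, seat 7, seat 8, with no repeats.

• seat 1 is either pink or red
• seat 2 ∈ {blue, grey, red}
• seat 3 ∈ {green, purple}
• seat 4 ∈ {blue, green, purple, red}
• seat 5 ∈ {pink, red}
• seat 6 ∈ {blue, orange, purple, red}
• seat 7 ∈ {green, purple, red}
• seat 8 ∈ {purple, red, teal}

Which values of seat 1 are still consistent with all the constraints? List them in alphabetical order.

pink, red

The 8 variables draw from only 8 values {blue, green, grey, orange, pink, purple, red, teal}, so each is used; only seat 2 can be grey, hence seat 2 = grey.
The 7 still-open variables together cover exactly {blue, green, orange, pink, purple, red, teal} — 7 values for 7 variables — and orange appears only in seat 6's list, so seat 6 = orange.
The 6 still-open variables together cover exactly {blue, green, pink, purple, red, teal} — 6 values for 6 variables — and blue appears only in seat 4's list, so seat 4 = blue.
The 5 still-open variables draw from only 5 values {green, pink, purple, red, teal}, so each is used; only seat 8 can be teal, hence seat 8 = teal.
seat 1 and seat 5 share exactly the 2 values {pink, red}; by pigeonhole those values go to them, so strike pink, red from seat 7.
No further eliminations apply; seat 1 can still be any of pink, red.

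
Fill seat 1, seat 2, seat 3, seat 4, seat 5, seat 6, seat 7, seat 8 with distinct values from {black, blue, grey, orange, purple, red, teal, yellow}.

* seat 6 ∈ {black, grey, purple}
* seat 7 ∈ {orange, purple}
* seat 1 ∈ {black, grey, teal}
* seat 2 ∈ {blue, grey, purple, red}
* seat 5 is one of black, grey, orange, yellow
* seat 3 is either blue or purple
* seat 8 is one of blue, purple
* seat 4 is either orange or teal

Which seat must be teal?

The 8 variables together cover exactly {black, blue, grey, orange, purple, red, teal, yellow} — 8 values for 8 variables — and red appears only in seat 2's list, so seat 2 = red.
The 7 still-open variables together cover exactly {black, blue, grey, orange, purple, teal, yellow} — 7 values for 7 variables — and yellow appears only in seat 5's list, so seat 5 = yellow.
seat 3 and seat 8 share exactly the 2 values {blue, purple}; by pigeonhole those values go to them, so strike blue, purple from seat 6, seat 7.
seat 7's domain is down to {orange}, so seat 7 = orange. Eliminate orange elsewhere: seat 4.
So teal goes to seat 4.

seat 4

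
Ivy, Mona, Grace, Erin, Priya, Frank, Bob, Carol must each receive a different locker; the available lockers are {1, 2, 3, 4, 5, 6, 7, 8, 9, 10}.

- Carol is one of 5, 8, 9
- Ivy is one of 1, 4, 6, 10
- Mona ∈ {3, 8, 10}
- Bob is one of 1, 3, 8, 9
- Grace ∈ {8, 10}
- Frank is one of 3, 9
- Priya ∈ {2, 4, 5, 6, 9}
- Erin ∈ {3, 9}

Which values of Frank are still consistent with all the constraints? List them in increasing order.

3, 9

Erin and Frank share exactly the 2 values {3, 9}; by pigeonhole those values go to them, so strike 3, 9 from Mona, Priya, Bob, Carol.
Mona and Grace share exactly the 2 values {8, 10}; by pigeonhole those values go to them, so strike 8, 10 from Ivy, Bob, Carol.
Bob's domain is down to {1}, so Bob = 1. So Ivy can't be 1.
Carol has just one choice, so Carol = 5. Eliminate 5 elsewhere: Priya.
No further eliminations apply; Frank can still be any of 3, 9.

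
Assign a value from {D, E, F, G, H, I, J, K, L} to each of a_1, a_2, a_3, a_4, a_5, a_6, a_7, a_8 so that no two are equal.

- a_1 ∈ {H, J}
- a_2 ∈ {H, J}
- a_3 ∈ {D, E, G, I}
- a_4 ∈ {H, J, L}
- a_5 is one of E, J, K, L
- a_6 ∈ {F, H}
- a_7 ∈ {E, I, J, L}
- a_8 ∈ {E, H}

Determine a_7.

The 2 variables a_1 and a_2 are confined to {H, J}, which locks those values in; drop them from a_4, a_5, a_6, a_7, a_8.
a_4's domain is down to {L}, so a_4 = L. Strike L from a_5, a_7.
a_6 has just one choice, so a_6 = F.
a_8 must be E (only option left). Eliminate E elsewhere: a_3, a_5, a_7.
So a_7 = I.

I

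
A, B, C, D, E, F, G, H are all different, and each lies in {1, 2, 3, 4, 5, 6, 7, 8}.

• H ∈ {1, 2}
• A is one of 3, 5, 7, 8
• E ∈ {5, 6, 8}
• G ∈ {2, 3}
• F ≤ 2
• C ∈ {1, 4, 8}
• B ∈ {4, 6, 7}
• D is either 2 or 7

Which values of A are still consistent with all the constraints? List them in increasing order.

F and H share exactly the 2 values {1, 2}; by pigeonhole those values go to them, so strike 1, 2 from C, D, G.
D has just one choice, so D = 7. Strike 7 from A, B.
G's domain is down to {3}, so G = 3. Eliminate 3 elsewhere: A.
No further eliminations apply; A can still be any of 5, 8.

5, 8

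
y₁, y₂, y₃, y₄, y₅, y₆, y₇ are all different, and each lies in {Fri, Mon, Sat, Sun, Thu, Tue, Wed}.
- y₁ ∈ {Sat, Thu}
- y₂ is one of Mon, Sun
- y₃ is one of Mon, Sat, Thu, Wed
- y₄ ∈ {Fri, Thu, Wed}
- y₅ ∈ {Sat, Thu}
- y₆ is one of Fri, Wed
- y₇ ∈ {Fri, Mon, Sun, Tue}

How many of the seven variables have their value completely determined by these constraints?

The 7 variables draw from only 7 values {Fri, Mon, Sat, Sun, Thu, Tue, Wed}, so each is used; only y₇ can be Tue, hence y₇ = Tue.
The 6 still-open variables together cover exactly {Fri, Mon, Sat, Sun, Thu, Wed} — 6 values for 6 variables — and Sun appears only in y₂'s list, so y₂ = Sun.
The 5 still-open variables draw from only 5 values {Fri, Mon, Sat, Thu, Wed}, so each is used; only y₃ can be Mon, hence y₃ = Mon.
y₁ and y₅ share exactly the 2 values {Sat, Thu}; by pigeonhole those values go to them, so strike Sat, Thu from y₄.
Determined: y₂=Sun, y₃=Mon, y₇=Tue. The other variables each still have more than one consistent value. That makes 3.

3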